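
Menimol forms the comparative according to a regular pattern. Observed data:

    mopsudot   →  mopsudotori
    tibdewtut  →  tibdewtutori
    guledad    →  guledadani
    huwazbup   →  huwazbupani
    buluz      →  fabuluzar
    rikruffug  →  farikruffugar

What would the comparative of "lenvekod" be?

tibdewtut and huwazbup both have last vowel 'u' yet inflect differently (tibdewtutori, huwazbupani), so the last vowel is not what conditions the rule; the final letter is.
"lenvekod" ends in -d. The one such stem in the data (guledad → guledadani) adds -ani, so the same rule applies.
So lenvekod → lenvekodani.

lenvekodani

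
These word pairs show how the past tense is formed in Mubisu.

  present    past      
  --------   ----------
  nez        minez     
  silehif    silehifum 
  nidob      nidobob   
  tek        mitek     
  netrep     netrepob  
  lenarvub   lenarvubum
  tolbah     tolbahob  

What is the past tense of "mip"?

mimip

nidob and lenarvub both end in -b yet inflect differently (nidobob, lenarvubum), so the final letter is not what conditions the rule; the number of vowels is.
"mip" has 1 vowel. The stems with 1 vowel (tek → mitek, nez → minez) add the prefix mi-.
The other patterns: stems with 2 vowels add -ob; stems with 3 vowels add -um.
So mip → mimip.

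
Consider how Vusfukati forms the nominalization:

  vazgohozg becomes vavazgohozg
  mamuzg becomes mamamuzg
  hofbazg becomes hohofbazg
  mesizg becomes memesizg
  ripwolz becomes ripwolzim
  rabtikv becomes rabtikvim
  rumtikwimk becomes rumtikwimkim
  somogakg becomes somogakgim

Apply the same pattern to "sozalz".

vazgohozg and somogakg both end in -g yet inflect differently (vavazgohozg, somogakgim), so the final letter is not what conditions the rule; the second-to-last letter is.
"sozalz" has second-to-last letter 'l'. The one such stem in the data (ripwolz → ripwolzim) adds -im, so the same rule applies.
So sozalz → sozalzim.

sozalzim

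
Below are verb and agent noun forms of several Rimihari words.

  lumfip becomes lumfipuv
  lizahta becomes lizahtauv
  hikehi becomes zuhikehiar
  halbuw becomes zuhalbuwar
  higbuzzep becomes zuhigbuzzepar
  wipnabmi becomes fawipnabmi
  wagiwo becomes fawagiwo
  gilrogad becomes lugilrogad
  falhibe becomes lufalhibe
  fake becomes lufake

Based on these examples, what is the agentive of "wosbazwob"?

fawosbazwob

"wosbazwob" begins with w-. The stems beginning with w- (wipnabmi → fawipnabmi, wagiwo → fawagiwo) add the prefix fa-.
So wosbazwob → fawosbazwob.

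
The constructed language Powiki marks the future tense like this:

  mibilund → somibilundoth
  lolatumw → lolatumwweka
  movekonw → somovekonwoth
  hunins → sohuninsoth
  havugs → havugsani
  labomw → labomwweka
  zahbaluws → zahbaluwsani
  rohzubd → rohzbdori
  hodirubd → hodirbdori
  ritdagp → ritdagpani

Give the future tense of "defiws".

movekonw and lolatumw both end in -w yet inflect differently (somovekonwoth, lolatumwweka), so the final letter is not what conditions the rule; the second-to-last letter is.
"defiws" has second-to-last letter 'w'. The one such stem in the data (zahbaluws → zahbaluwsani) adds -ani, so the same rule applies.
The other patterns: stems whose second-to-last letter is 'n' add so- … -oth around the stem; stems whose second-to-last letter is 'm' double the final consonant and add -eka; stems whose second-to-last letter is 'b' delete the last vowel and add -ori.
So defiws → defiwsani.

defiwsani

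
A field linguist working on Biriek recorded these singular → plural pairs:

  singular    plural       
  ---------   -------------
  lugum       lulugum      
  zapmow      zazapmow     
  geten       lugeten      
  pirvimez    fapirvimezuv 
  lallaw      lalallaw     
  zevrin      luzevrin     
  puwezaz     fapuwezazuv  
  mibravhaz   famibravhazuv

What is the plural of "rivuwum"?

ririvuwum

"rivuwum" ends in -m. The one such stem in the data (lugum → lulugum) repeats the first consonant+vowel as a prefix (as do zapmow, lallaw), so the same rule applies.
The other patterns: stems ending in -z add fa- … -uv around the stem; stems ending in -n add the prefix lu-.
So rivuwum → ririvuwum.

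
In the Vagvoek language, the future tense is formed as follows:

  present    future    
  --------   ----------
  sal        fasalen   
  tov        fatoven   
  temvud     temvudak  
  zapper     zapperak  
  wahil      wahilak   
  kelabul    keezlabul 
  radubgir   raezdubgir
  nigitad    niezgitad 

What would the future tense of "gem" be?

fagemen

sal and wahil both end in -l yet inflect differently (fasalen, wahilak), so the final letter is not what conditions the rule; the number of vowels is.
"gem" has 1 vowel. The stems with 1 vowel (sal → fasalen, tov → fatoven) add fa- … -en around the stem.
The other patterns: stems with 2 vowels add -ak; stems with 3 vowels insert -ez- after the first vowel.
So gem → fagemen.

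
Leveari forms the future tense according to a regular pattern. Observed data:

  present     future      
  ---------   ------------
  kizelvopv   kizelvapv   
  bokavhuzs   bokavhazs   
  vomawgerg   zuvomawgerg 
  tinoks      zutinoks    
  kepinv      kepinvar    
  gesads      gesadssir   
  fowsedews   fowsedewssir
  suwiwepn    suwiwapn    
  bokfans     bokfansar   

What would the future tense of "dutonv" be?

"dutonv" has second-to-last letter 'n'. The stems whose second-to-last letter is 'n' (kepinv → kepinvar, bokfans → bokfansar) add -ar.
The other patterns: stems whose second-to-last letter is 'p' or 'z' change the last vowel to 'a'; stems whose second-to-last letter is 'k' or 'r' add the prefix zu-; stems whose second-to-last letter is 'd' or 'w' double the final consonant and add -ir.
So dutonv → dutonvar.

dutonvar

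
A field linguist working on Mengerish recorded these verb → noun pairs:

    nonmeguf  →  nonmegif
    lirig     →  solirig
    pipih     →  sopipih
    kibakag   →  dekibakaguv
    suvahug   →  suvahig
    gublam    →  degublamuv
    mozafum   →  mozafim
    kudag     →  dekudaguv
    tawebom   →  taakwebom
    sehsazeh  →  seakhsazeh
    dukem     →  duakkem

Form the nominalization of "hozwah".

lirig and suvahug both end in -g yet inflect differently (solirig, suvahig), so the final letter is not what conditions the rule; the last vowel is.
"hozwah" has last vowel 'a'. The stems whose last vowel is 'a' (kudag → dekudaguv, gublam → degublamuv, kibakag → dekibakaguv) add de- … -uv around the stem.
The other patterns: stems whose last vowel is 'i' add the prefix so-; stems whose last vowel is 'u' change the last vowel to 'i'; stems whose last vowel is 'e' or 'o' insert -ak- after the first vowel.
So hozwah → dehozwahuv.

dehozwahuv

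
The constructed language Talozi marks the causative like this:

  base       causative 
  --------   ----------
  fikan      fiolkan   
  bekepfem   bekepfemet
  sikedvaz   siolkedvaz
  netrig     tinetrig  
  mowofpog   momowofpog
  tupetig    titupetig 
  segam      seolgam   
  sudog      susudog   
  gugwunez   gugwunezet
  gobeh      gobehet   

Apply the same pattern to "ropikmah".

roolpikmah

"ropikmah" has last vowel 'a'. The stems whose last vowel is 'a' (sikedvaz → siolkedvaz, segam → seolgam, fikan → fiolkan) insert -ol- after the first vowel.
So ropikmah → roolpikmah.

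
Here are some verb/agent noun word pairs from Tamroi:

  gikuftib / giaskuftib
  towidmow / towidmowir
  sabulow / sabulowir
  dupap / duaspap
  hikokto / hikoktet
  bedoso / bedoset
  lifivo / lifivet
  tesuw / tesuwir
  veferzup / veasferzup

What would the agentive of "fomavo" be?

"fomavo" ends in -o. The stems ending in -o (lifivo → lifivet, bedoso → bedoset, hikokto → hikoktet) drop the final letter and add -et.
The other patterns: stems ending in -w add -ir; stems ending in -b or -p insert -as- after the first vowel.
So fomavo → fomavet.

fomavet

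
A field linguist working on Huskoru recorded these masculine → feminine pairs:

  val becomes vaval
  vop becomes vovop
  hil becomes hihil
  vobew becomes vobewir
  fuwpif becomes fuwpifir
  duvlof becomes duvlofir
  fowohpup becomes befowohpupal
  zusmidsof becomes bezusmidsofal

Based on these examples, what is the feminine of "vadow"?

vop and fowohpup both end in -p yet inflect differently (vovop, befowohpupal), so the final letter is not what conditions the rule; the number of vowels is.
"vadow" has 2 vowels. The stems with 2 vowels (vobew → vobewir, fuwpif → fuwpifir, duvlof → duvlofir) add -ir.
So vadow → vadowir.

vadowir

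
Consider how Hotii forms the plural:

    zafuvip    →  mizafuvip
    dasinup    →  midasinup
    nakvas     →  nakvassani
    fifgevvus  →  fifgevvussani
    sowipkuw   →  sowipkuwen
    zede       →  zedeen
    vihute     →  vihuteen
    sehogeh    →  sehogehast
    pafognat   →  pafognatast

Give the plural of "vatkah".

dasinup and fifgevvus both have last vowel 'u' yet inflect differently (midasinup, fifgevvussani), so the last vowel is not what conditions the rule; the final letter is.
"vatkah" ends in -h. The one such stem in the data (sehogeh → sehogehast) adds -ast, so the same rule applies.
The other patterns: stems ending in -p add the prefix mi-; stems ending in -s double the final consonant and add -ani; stems ending in -e or -w add -en.
So vatkah → vatkahast.

vatkahast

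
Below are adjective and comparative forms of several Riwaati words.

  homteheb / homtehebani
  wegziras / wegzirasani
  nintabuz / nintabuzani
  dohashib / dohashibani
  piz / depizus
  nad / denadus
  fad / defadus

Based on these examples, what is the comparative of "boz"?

debozus

"boz" has 1 vowel. The stems with 1 vowel (piz → depizus, nad → denadus, fad → defadus) add de- … -us around the stem.
So boz → debozus.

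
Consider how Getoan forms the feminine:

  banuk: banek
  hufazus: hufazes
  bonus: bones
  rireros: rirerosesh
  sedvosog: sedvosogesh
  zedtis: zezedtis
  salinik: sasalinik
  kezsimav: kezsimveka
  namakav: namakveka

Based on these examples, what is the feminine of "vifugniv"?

hufazus and rireros both end in -s yet inflect differently (hufazes, rirerosesh), so the final letter is not what conditions the rule; the last vowel is.
"vifugniv" has last vowel 'i'. The stems whose last vowel is 'i' (zedtis → zezedtis, salinik → sasalinik) repeat the first consonant+vowel as a prefix.
So vifugniv → vivifugniv.

vivifugniv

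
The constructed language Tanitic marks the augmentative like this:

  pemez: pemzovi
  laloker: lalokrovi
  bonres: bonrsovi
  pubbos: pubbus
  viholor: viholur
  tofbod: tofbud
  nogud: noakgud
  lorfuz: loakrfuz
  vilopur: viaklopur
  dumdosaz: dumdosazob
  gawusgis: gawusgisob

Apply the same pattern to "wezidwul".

weakzidwul

bonres and pubbos both end in -s yet inflect differently (bonrsovi, pubbus), so the final letter is not what conditions the rule; the last vowel is.
"wezidwul" has last vowel 'u'. The stems whose last vowel is 'u' (nogud → noakgud, lorfuz → loakrfuz, vilopur → viaklopur) insert -ak- after the first vowel.
The other patterns: stems whose last vowel is 'e' delete the last vowel and add -ovi; stems whose last vowel is 'o' change the last vowel to 'u'; stems whose last vowel is 'a' or 'i' add -ob.
So wezidwul → weakzidwul.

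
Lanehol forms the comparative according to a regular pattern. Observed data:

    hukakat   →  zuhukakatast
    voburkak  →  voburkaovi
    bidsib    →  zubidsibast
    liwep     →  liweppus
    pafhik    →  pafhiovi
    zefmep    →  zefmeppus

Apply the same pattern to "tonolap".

voburkak and hukakat both have last vowel 'a' yet inflect differently (voburkaovi, zuhukakatast), so the last vowel is not what conditions the rule; the final letter is.
"tonolap" ends in -p. The stems ending in -p (zefmep → zefmeppus, liwep → liweppus) double the final consonant and add -us.
So tonolap → tonolappus.

tonolappus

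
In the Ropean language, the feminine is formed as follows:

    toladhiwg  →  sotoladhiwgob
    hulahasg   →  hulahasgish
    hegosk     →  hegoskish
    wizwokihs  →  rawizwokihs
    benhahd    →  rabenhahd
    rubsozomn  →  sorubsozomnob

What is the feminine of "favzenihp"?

"favzenihp" has second-to-last letter 'h'. The stems whose second-to-last letter is 'h' (wizwokihs → rawizwokihs, benhahd → rabenhahd) add the prefix ra-.
The other patterns: stems whose second-to-last letter is 's' add -ish; stems whose second-to-last letter is 'm' or 'w' add so- … -ob around the stem.
So favzenihp → rafavzenihp.

rafavzenihp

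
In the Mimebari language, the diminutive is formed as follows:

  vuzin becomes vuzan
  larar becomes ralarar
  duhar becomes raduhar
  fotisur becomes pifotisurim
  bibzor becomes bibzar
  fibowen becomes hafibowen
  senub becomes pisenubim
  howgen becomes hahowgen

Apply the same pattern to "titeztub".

pititeztubim

"titeztub" has last vowel 'u'. The stems whose last vowel is 'u' (senub → pisenubim, fotisur → pifotisurim) add pi- … -im around the stem.
The other patterns: stems whose last vowel is 'e' add the prefix ha-; stems whose last vowel is 'a' add the prefix ra-; stems whose last vowel is 'i' or 'o' change the last vowel to 'a'.
So titeztub → pititeztubim.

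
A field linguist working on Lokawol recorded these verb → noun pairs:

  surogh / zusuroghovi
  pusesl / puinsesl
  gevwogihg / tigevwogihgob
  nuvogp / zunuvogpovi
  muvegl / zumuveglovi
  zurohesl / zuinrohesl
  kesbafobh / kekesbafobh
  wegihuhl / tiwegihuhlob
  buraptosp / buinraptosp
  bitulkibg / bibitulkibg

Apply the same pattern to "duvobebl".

duduvobebl

buraptosp and nuvogp both end in -p yet inflect differently (buinraptosp, zunuvogpovi), so the final letter is not what conditions the rule; the second-to-last letter is.
"duvobebl" has second-to-last letter 'b'. The stems whose second-to-last letter is 'b' (bitulkibg → bibitulkibg, kesbafobh → kekesbafobh) repeat the first consonant+vowel as a prefix.
The other patterns: stems whose second-to-last letter is 's' insert -in- after the first vowel; stems whose second-to-last letter is 'g' add zu- … -ovi around the stem; stems whose second-to-last letter is 'h' add ti- … -ob around the stem.
So duvobebl → duduvobebl.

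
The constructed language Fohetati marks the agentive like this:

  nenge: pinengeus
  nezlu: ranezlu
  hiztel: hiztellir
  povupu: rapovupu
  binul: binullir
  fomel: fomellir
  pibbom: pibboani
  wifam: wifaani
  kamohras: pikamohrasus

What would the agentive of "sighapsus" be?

nezlu and binul both have last vowel 'u' yet inflect differently (ranezlu, binullir), so the last vowel is not what conditions the rule; the final letter is.
"sighapsus" ends in -s. The one such stem in the data (kamohras → pikamohrasus) adds pi- … -us around the stem, so the same rule applies.
The other patterns: stems ending in -u add the prefix ra-; stems ending in -l double the final consonant and add -ir; stems ending in -m drop the final letter and add -ani.
So sighapsus → pisighapsusus.

pisighapsusus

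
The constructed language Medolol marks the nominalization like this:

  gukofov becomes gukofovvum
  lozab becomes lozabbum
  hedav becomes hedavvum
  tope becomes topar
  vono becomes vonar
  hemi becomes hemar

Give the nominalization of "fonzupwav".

gukofov and vono both have last vowel 'o' yet inflect differently (gukofovvum, vonar), so the last vowel is not what conditions the rule; whether the stem ends in a vowel or a consonant is.
"fonzupwav" ends in a consonant. The stems ending in a consonant (gukofov → gukofovvum, lozab → lozabbum, hedav → hedavvum) double the final consonant and add -um.
So fonzupwav → fonzupwavvum.

fonzupwavvum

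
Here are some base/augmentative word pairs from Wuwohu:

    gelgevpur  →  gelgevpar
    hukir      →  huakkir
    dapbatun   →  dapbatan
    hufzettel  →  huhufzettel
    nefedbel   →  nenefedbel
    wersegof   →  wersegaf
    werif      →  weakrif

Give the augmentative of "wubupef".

wuwubupef

wersegof and werif both end in -f yet inflect differently (wersegaf, weakrif), so the final letter is not what conditions the rule; the last vowel is.
"wubupef" has last vowel 'e'. The stems whose last vowel is 'e' (nefedbel → nenefedbel, hufzettel → huhufzettel) repeat the first consonant+vowel as a prefix.
The other patterns: stems whose last vowel is 'o' or 'u' change the last vowel to 'a'; stems whose last vowel is 'i' insert -ak- after the first vowel.
So wubupef → wuwubupef.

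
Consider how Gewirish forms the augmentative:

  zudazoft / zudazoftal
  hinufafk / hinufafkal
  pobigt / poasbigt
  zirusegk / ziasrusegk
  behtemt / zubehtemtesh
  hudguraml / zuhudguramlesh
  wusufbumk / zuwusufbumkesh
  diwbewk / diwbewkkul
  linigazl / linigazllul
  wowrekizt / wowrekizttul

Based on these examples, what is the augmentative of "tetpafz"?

tetpafzal

"tetpafz" has second-to-last letter 'f'. The stems whose second-to-last letter is 'f' (zudazoft → zudazoftal, hinufafk → hinufafkal) add -al.
The other patterns: stems whose second-to-last letter is 'g' insert -as- after the first vowel; stems whose second-to-last letter is 'm' add zu- … -esh around the stem; stems whose second-to-last letter is 'w' or 'z' double the final consonant and add -ul.
So tetpafz → tetpafzal.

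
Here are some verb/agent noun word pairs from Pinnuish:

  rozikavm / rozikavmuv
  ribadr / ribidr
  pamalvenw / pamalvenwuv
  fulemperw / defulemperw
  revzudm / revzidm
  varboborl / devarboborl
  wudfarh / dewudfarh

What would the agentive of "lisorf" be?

delisorf

"lisorf" has second-to-last letter 'r'. The stems whose second-to-last letter is 'r' (wudfarh → dewudfarh, fulemperw → defulemperw, varboborl → devarboborl) add the prefix de-.
The other patterns: stems whose second-to-last letter is 'd' change the last vowel to 'i'; stems whose second-to-last letter is 'n' or 'v' add -uv.
So lisorf → delisorf.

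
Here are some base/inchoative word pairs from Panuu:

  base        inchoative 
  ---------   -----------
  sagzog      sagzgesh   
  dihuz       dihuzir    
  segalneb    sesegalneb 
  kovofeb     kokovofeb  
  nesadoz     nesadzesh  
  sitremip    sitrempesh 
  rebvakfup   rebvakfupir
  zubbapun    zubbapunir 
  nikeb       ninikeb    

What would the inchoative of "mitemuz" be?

mitemuzir

"mitemuz" has last vowel 'u'. The stems whose last vowel is 'u' (rebvakfup → rebvakfupir, zubbapun → zubbapunir, dihuz → dihuzir) add -ir.
So mitemuz → mitemuzir.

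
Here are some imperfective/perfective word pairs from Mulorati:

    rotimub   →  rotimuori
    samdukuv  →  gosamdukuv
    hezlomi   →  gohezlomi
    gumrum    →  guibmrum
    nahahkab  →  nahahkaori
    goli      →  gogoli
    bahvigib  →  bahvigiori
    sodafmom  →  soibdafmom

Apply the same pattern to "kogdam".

koibgdam

gumrum and rotimub both have last vowel 'u' yet inflect differently (guibmrum, rotimuori), so the last vowel is not what conditions the rule; the final letter is.
"kogdam" ends in -m. The stems ending in -m (gumrum → guibmrum, sodafmom → soibdafmom) insert -ib- after the first vowel.
The other patterns: stems ending in -b drop the final letter and add -ori; stems ending in -i or -v add the prefix go-.
So kogdam → koibgdam.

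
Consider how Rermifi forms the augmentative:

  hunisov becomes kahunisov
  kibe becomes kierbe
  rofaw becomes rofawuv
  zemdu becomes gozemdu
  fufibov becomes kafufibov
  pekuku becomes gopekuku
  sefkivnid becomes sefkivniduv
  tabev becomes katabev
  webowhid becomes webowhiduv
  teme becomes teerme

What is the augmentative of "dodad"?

tabev and kibe both have last vowel 'e' yet inflect differently (katabev, kierbe), so the last vowel is not what conditions the rule; the final letter is.
"dodad" ends in -d. The stems ending in -d (webowhid → webowhiduv, sefkivnid → sefkivniduv) add -uv.
The other patterns: stems ending in -v add the prefix ka-; stems ending in -u add the prefix go-; stems ending in -e insert -er- after the first vowel.
So dodad → dodaduv.

dodaduv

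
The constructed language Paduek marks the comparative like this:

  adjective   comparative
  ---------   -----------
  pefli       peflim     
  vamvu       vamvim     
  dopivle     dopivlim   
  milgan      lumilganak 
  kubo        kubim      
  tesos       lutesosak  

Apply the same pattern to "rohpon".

lurohponak

"rohpon" ends in a consonant. The stems ending in a consonant (tesos → lutesosak, milgan → lumilganak) add lu- … -ak around the stem.
So rohpon → lurohponak.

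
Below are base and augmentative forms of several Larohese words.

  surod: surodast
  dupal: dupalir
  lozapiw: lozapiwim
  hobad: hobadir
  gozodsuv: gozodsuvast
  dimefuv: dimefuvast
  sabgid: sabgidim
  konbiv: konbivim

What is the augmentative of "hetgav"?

hetgavir

"hetgav" has last vowel 'a'. The stems whose last vowel is 'a' (dupal → dupalir, hobad → hobadir) add -ir.
The other patterns: stems whose last vowel is 'i' add -im; stems whose last vowel is 'o' or 'u' add -ast.
So hetgav → hetgavir.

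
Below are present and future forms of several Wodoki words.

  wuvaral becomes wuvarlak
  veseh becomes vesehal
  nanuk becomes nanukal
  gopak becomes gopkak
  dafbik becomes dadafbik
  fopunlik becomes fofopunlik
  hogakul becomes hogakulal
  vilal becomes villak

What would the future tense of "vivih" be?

vivivih

"vivih" has last vowel 'i'. The stems whose last vowel is 'i' (fopunlik → fofopunlik, dafbik → dadafbik) repeat the first consonant+vowel as a prefix.
The other patterns: stems whose last vowel is 'a' delete the last vowel and add -ak; stems whose last vowel is 'e' or 'u' add -al.
So vivih → vivivih.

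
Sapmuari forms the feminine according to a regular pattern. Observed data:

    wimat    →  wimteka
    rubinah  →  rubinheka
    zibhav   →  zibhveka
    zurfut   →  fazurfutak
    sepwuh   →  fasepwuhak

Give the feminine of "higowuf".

fahigowufak

wimat and zurfut both end in -t yet inflect differently (wimteka, fazurfutak), so the final letter is not what conditions the rule; the last vowel is.
"higowuf" has last vowel 'u'. The stems whose last vowel is 'u' (zurfut → fazurfutak, sepwuh → fasepwuhak) add fa- … -ak around the stem.
So higowuf → fahigowufak.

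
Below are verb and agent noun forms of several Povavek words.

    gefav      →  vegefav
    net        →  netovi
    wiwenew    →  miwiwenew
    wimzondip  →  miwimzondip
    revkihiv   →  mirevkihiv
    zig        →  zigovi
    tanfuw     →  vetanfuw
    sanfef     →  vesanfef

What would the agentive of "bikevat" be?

mibikevat

"bikevat" has 3 vowels. The stems with 3 vowels (wiwenew → miwiwenew, wimzondip → miwimzondip, revkihiv → mirevkihiv) add the prefix mi-.
The other patterns: stems with 1 vowel add -ovi; stems with 2 vowels add the prefix ve-.
So bikevat → mibikevat.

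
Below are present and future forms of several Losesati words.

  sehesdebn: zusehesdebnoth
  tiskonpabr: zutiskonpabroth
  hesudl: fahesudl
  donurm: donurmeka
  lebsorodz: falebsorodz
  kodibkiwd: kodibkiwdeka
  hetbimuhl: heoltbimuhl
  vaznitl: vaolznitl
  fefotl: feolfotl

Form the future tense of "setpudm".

"setpudm" has second-to-last letter 'd'. The stems whose second-to-last letter is 'd' (lebsorodz → falebsorodz, hesudl → fahesudl) add the prefix fa-.
So setpudm → fasetpudm.

fasetpudm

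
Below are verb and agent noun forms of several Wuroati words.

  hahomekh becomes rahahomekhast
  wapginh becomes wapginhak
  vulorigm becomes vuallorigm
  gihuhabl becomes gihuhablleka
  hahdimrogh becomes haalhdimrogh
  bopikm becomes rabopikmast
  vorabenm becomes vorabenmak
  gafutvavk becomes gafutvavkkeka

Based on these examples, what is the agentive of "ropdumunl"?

vulorigm and vorabenm both end in -m yet inflect differently (vuallorigm, vorabenmak), so the final letter is not what conditions the rule; the second-to-last letter is.
"ropdumunl" has second-to-last letter 'n'. The stems whose second-to-last letter is 'n' (vorabenm → vorabenmak, wapginh → wapginhak) add -ak.
The other patterns: stems whose second-to-last letter is 'g' insert -al- after the first vowel; stems whose second-to-last letter is 'k' add ra- … -ast around the stem; stems whose second-to-last letter is 'b' or 'v' double the final consonant and add -eka.
So ropdumunl → ropdumunlak.

ropdumunlak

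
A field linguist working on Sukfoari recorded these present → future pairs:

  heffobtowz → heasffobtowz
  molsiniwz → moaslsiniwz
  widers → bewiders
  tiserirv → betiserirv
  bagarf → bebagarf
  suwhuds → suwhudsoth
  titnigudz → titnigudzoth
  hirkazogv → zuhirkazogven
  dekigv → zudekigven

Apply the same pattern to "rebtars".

widers and suwhuds both end in -s yet inflect differently (bewiders, suwhudsoth), so the final letter is not what conditions the rule; the second-to-last letter is.
"rebtars" has second-to-last letter 'r'. The stems whose second-to-last letter is 'r' (widers → bewiders, tiserirv → betiserirv, bagarf → bebagarf) add the prefix be-.
So rebtars → berebtars.

berebtars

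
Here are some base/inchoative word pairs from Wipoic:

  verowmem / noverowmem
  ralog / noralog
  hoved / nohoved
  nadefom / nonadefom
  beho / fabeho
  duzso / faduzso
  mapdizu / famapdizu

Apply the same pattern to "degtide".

"degtide" ends in a vowel. The stems ending in a vowel (duzso → faduzso, beho → fabeho, mapdizu → famapdizu) add the prefix fa-.
So degtide → fadegtide.

fadegtide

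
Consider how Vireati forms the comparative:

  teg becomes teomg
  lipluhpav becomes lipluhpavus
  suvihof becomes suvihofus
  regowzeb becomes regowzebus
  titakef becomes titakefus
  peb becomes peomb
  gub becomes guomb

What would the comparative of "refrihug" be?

peb and regowzeb both end in -b yet inflect differently (peomb, regowzebus), so the final letter is not what conditions the rule; the number of vowels is.
"refrihug" has 3 vowels. The stems with 3 vowels (lipluhpav → lipluhpavus, regowzeb → regowzebus, suvihof → suvihofus) add -us.
So refrihug → refrihugus.

refrihugus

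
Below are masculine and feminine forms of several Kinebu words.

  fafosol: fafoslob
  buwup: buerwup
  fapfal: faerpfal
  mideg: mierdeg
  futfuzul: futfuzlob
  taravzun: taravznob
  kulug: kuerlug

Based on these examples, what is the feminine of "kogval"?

fapfal and futfuzul both end in -l yet inflect differently (faerpfal, futfuzlob), so the final letter is not what conditions the rule; the number of vowels is.
"kogval" has 2 vowels. The stems with 2 vowels (buwup → buerwup, mideg → mierdeg, kulug → kuerlug) insert -er- after the first vowel.
So kogval → koergval.

koergval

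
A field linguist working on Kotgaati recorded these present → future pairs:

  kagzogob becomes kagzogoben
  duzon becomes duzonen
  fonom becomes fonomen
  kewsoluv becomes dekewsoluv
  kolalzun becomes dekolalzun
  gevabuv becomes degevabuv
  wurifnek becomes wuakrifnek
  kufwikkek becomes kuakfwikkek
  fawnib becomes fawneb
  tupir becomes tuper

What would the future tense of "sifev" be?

siakfev

duzon and kolalzun both end in -n yet inflect differently (duzonen, dekolalzun), so the final letter is not what conditions the rule; the last vowel is.
"sifev" has last vowel 'e'. The stems whose last vowel is 'e' (wurifnek → wuakrifnek, kufwikkek → kuakfwikkek) insert -ak- after the first vowel.
The other patterns: stems whose last vowel is 'o' add -en; stems whose last vowel is 'u' add the prefix de-; stems whose last vowel is 'i' change the last vowel to 'e'.
So sifev → siakfev.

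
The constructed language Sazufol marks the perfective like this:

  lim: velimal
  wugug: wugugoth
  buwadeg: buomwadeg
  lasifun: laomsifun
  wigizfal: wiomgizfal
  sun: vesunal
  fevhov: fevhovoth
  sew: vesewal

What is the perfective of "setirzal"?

wugug and buwadeg both end in -g yet inflect differently (wugugoth, buomwadeg), so the final letter is not what conditions the rule; the number of vowels is.
"setirzal" has 3 vowels. The stems with 3 vowels (buwadeg → buomwadeg, wigizfal → wiomgizfal, lasifun → laomsifun) insert -om- after the first vowel.
The other patterns: stems with 1 vowel add ve- … -al around the stem; stems with 2 vowels add -oth.
So setirzal → seomtirzal.

seomtirzal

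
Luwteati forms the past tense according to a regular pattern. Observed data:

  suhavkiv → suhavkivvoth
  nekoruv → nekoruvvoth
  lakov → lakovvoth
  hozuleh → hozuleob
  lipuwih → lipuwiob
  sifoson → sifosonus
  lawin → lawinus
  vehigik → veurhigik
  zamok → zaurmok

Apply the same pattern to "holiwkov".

holiwkovvoth

"holiwkov" ends in -v. The stems ending in -v (suhavkiv → suhavkivvoth, nekoruv → nekoruvvoth, lakov → lakovvoth) double the final consonant and add -oth.
So holiwkov → holiwkovvoth.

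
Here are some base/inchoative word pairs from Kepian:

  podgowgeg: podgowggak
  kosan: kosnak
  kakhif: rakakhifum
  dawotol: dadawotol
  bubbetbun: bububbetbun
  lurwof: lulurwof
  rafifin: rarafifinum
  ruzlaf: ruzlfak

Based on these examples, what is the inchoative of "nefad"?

kakhif and lurwof both end in -f yet inflect differently (rakakhifum, lulurwof), so the final letter is not what conditions the rule; the last vowel is.
"nefad" has last vowel 'a'. The stems whose last vowel is 'a' (kosan → kosnak, ruzlaf → ruzlfak) delete the last vowel and add -ak.
The other patterns: stems whose last vowel is 'i' add ra- … -um around the stem; stems whose last vowel is 'o' or 'u' repeat the first consonant+vowel as a prefix.
So nefad → nefdak.

nefdak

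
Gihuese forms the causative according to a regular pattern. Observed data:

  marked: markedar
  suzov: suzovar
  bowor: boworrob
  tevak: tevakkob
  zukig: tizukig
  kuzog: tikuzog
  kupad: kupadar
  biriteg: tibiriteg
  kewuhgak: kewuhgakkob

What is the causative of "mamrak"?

mamrakkob

kuzog and suzov both have last vowel 'o' yet inflect differently (tikuzog, suzovar), so the last vowel is not what conditions the rule; the final letter is.
"mamrak" ends in -k. The stems ending in -k (tevak → tevakkob, kewuhgak → kewuhgakkob) double the final consonant and add -ob.
The other patterns: stems ending in -g add the prefix ti-; stems ending in -d or -v add -ar.
So mamrak → mamrakkob.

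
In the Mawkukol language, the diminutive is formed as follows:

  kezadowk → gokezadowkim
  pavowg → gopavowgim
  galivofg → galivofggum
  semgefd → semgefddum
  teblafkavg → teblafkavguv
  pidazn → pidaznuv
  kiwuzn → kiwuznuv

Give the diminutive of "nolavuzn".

pavowg and galivofg both end in -g yet inflect differently (gopavowgim, galivofggum), so the final letter is not what conditions the rule; the second-to-last letter is.
"nolavuzn" has second-to-last letter 'z'. The stems whose second-to-last letter is 'z' (pidazn → pidaznuv, kiwuzn → kiwuznuv) add -uv.
So nolavuzn → nolavuznuv.

nolavuznuv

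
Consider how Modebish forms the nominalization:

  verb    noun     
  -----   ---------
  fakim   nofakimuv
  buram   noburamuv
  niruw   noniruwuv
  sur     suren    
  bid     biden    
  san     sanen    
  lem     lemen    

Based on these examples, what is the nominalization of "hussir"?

nohussiruv

"hussir" has 2 vowels. The stems with 2 vowels (fakim → nofakimuv, buram → noburamuv, niruw → noniruwuv) add no- … -uv around the stem.
The other pattern: stems with 1 vowel add -en.
So hussir → nohussiruv.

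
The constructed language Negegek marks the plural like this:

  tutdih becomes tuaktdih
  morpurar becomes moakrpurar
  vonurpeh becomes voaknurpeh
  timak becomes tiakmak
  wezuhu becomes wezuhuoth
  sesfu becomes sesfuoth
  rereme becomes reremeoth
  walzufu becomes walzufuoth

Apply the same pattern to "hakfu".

"hakfu" ends in a vowel. The stems ending in a vowel (wezuhu → wezuhuoth, sesfu → sesfuoth, rereme → reremeoth) add -oth.
The other pattern: stems ending in a consonant insert -ak- after the first vowel.
So hakfu → hakfuoth.

hakfuoth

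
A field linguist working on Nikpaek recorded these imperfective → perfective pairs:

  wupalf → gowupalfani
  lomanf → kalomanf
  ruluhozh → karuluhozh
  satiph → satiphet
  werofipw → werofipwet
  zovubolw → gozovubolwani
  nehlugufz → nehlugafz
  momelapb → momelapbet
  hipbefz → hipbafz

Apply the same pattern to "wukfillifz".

zovubolw and werofipw both end in -w yet inflect differently (gozovubolwani, werofipwet), so the final letter is not what conditions the rule; the second-to-last letter is.
"wukfillifz" has second-to-last letter 'f'. The stems whose second-to-last letter is 'f' (nehlugufz → nehlugafz, hipbefz → hipbafz) change the last vowel to 'a'.
So wukfillifz → wukfillafz.

wukfillafz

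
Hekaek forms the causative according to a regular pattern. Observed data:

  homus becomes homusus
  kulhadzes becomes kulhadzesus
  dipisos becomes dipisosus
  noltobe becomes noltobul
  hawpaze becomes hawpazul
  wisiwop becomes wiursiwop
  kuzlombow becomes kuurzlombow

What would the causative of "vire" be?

kulhadzes and noltobe both have last vowel 'e' yet inflect differently (kulhadzesus, noltobul), so the last vowel is not what conditions the rule; the final letter is.
"vire" ends in -e. The stems ending in -e (noltobe → noltobul, hawpaze → hawpazul) drop the final letter and add -ul.
So vire → virul.

virul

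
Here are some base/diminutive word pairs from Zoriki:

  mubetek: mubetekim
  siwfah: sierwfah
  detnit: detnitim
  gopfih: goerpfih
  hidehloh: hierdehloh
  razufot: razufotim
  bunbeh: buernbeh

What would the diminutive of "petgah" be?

hidehloh and razufot both have last vowel 'o' yet inflect differently (hierdehloh, razufotim), so the last vowel is not what conditions the rule; the final letter is.
"petgah" ends in -h. The stems ending in -h (bunbeh → buernbeh, siwfah → sierwfah, hidehloh → hierdehloh) insert -er- after the first vowel.
The other pattern: stems ending in -k or -t add -im.
So petgah → peertgah.

peertgah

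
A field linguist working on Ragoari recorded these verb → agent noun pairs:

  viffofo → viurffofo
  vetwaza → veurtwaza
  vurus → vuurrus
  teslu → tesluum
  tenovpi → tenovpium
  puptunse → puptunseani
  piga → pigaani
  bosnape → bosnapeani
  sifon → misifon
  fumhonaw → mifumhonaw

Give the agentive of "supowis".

vetwaza and piga both end in -a yet inflect differently (veurtwaza, pigaani), so the final letter is not what conditions the rule; the first letter is.
"supowis" begins with s-. The one such stem in the data (sifon → misifon) adds the prefix mi-, so the same rule applies.
The other patterns: stems beginning with v- insert -ur- after the first vowel; stems beginning with t- add -um; stems beginning with b- or p- add -ani.
So supowis → misupowis.

misupowis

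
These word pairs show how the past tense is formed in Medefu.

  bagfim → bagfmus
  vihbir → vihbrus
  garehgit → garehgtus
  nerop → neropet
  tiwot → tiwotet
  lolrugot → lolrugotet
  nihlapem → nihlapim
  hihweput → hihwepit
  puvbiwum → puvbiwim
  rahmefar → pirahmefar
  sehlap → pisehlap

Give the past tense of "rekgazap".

garehgit and tiwot both end in -t yet inflect differently (garehgtus, tiwotet), so the final letter is not what conditions the rule; the last vowel is.
"rekgazap" has last vowel 'a'. The stems whose last vowel is 'a' (rahmefar → pirahmefar, sehlap → pisehlap) add the prefix pi-.
The other patterns: stems whose last vowel is 'i' delete the last vowel and add -us; stems whose last vowel is 'o' add -et; stems whose last vowel is 'e' or 'u' change the last vowel to 'i'.
So rekgazap → pirekgazap.

pirekgazap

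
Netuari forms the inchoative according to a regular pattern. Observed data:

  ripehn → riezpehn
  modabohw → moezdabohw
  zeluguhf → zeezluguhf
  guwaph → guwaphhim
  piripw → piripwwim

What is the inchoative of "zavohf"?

"zavohf" has second-to-last letter 'h'. The stems whose second-to-last letter is 'h' (ripehn → riezpehn, modabohw → moezdabohw, zeluguhf → zeezluguhf) insert -ez- after the first vowel.
The other pattern: stems whose second-to-last letter is 'p' double the final consonant and add -im.
So zavohf → zaezvohf.

zaezvohf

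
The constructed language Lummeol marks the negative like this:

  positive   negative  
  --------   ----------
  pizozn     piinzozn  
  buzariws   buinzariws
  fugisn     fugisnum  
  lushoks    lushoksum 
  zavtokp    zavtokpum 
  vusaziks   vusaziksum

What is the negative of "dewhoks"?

pizozn and fugisn both end in -n yet inflect differently (piinzozn, fugisnum), so the final letter is not what conditions the rule; the second-to-last letter is.
"dewhoks" has second-to-last letter 'k'. The stems whose second-to-last letter is 'k' (lushoks → lushoksum, zavtokp → zavtokpum, vusaziks → vusaziksum) add -um.
The other pattern: stems whose second-to-last letter is 'w' or 'z' insert -in- after the first vowel.
So dewhoks → dewhoksum.

dewhoksum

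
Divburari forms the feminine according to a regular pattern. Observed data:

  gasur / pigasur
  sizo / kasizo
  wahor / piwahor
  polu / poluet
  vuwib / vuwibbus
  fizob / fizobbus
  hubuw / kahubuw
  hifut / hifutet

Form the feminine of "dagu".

wahor and fizob both have last vowel 'o' yet inflect differently (piwahor, fizobbus), so the last vowel is not what conditions the rule; the final letter is.
"dagu" ends in -u. The one such stem in the data (polu → poluet) adds -et, so the same rule applies.
So dagu → daguet.

daguet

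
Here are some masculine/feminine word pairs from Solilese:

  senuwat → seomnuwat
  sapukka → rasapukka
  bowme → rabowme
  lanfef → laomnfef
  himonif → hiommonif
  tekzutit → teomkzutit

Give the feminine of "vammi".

lanfef and bowme both have last vowel 'e' yet inflect differently (laomnfef, rabowme), so the last vowel is not what conditions the rule; whether the stem ends in a vowel or a consonant is.
"vammi" ends in a vowel. The stems ending in a vowel (bowme → rabowme, sapukka → rasapukka) add the prefix ra-.
The other pattern: stems ending in a consonant insert -om- after the first vowel.
So vammi → ravammi.

ravammi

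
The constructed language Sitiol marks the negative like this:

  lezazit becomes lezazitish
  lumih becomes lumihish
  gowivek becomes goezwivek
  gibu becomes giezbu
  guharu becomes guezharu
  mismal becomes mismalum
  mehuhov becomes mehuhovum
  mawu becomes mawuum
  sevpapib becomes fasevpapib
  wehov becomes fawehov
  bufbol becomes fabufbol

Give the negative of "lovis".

lovisish

gibu and mawu both end in -u yet inflect differently (giezbu, mawuum), so the final letter is not what conditions the rule; the first letter is.
"lovis" begins with l-. The stems beginning with l- (lezazit → lezazitish, lumih → lumihish) add -ish.
So lovis → lovisish.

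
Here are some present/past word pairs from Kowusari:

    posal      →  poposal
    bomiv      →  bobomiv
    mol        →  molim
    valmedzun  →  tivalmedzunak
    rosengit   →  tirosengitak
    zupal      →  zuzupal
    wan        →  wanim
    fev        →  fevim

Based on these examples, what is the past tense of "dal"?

fev and bomiv both end in -v yet inflect differently (fevim, bobomiv), so the final letter is not what conditions the rule; the number of vowels is.
"dal" has 1 vowel. The stems with 1 vowel (mol → molim, wan → wanim, fev → fevim) add -im.
The other patterns: stems with 2 vowels repeat the first consonant+vowel as a prefix; stems with 3 vowels add ti- … -ak around the stem.
So dal → dalim.

dalim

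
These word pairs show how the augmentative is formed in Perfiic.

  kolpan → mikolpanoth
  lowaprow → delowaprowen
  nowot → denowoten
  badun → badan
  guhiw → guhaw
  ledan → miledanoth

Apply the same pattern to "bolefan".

"bolefan" has last vowel 'a'. The stems whose last vowel is 'a' (ledan → miledanoth, kolpan → mikolpanoth) add mi- … -oth around the stem.
So bolefan → mibolefanoth.

mibolefanoth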